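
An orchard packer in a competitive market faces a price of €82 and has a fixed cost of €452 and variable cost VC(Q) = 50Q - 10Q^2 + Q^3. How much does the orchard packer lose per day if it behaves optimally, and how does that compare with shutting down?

AVC = 50 - 10Q + Q^2 has its minimum €25 at Q = 5; price €82 clears that bar, so the firm operates.
MC = 50 - 20Q + 3Q^2. Setting P = MC and taking the root on the rising branch gives Q* = 8.
TR = 82·8 = 656. TC = 452 + 272 = 724. Profit = 656 − 724 = -€68.
Shutting down would mean losing the fixed cost of €452, so operating at a loss of €68 is better by €384.

Profit = -€68 at Q = 8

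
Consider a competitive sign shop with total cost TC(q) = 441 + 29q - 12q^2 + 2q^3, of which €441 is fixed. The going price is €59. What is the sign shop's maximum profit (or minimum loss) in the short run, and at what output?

AVC = 29 - 12q + 2q^2 has its minimum €11 at q = 3; price €59 clears that bar, so the firm operates.
MC = 29 - 24q + 6q^2. Setting P = MC and taking the root on the rising branch gives q* = 5.
TR = 59·5 = 295. TC = 441 + 95 = 536. Profit = 295 − 536 = -€241.
Shutting down would mean losing the fixed cost of €441, so operating at a loss of €241 is better by €200.

Profit = -€241 at q = 5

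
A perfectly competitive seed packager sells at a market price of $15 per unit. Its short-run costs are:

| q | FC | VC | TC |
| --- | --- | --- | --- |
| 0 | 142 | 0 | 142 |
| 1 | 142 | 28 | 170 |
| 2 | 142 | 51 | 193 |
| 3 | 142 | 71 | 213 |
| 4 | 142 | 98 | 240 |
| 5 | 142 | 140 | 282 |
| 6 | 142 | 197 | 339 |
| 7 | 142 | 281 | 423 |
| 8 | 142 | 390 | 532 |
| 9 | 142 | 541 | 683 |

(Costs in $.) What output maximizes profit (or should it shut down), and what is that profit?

Profit at each row (π = 15q − TC): q=0: -142; q=1: -155; q=2: -163; q=3: -168; q=4: -180; q=5: -207; q=6: -249; q=7: -318; q=8: -412; q=9: -548.
Profit is highest at q = 0. Equivalently, the lowest AVC in the table is 71/3 ≈ $23.67 at q = 3, and P = $15 falls below it — price never covers variable cost, so the firm shuts down and loses only its fixed cost.

q = 0 (shut down); profit = -$142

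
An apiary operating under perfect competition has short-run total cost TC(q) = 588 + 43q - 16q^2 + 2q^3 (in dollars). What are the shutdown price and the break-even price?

Shutdown price = $11; break-even price = $113

Shutdown price = min AVC. AVC = 43 - 16q + 2q^2, with vertex at q = 4 and minimum $11.
ATC = 588/q + 43 - 16q + 2q^2. Setting dATC/dq = −588/q^2 − 16 + 4q = 0 gives q = 7 (since 4·7^3 − 16·7^2 = 588).
min ATC = 588/7 + 43 − 16·7 + 2·7^2 = $113. That is the break-even price.
Between these two prices the firm operates at a loss; above $113 it earns a profit.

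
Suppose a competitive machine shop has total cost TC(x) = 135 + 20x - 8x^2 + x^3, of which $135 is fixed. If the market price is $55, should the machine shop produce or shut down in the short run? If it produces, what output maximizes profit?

Produce at x = 7

From TC, MC = TC'(x) = 20 - 16x + 3x^2 and AVC = VC/x = 20 - 8x + x^2.
The AVC parabola has its vertex at x = 8/2 = 4, where AVC = 20 - 8·4 + 4^2 = $4.
P = $55 exceeds min AVC = $4, so the firm stays open.
P = MC gives -35 - 16x + 3x^2 = 0, with roots -5/3 and 7. Take the larger (rising MC): x* = 7.
Check: AVC at x = 7 is $13 ≤ P, so revenue covers variable cost.
Profit = P·x − TC = 55·7 − 226 = $159.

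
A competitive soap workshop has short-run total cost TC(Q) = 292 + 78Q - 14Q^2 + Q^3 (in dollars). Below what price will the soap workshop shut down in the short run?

$29 per unit

The shutdown price is the minimum of AVC. VC = 78Q - 14Q^2 + Q^3, so AVC = 78 - 14Q + Q^2.
dAVC/dQ = -14 + 2Q = 0 gives Q = 7. min AVC = 78 - 14·7 + 7^2 = 29.
The firm shuts down for any P below $29.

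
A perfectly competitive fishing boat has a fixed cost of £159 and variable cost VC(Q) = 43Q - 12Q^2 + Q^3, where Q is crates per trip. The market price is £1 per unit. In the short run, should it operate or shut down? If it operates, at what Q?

Shut down

Variable cost is VC = 43Q - 12Q^2 + Q^3, so AVC = VC/Q = 43 - 12Q + Q^2 and MC = dTC/dQ = 43 - 24Q + 3Q^2.
AVC hits its minimum where MC = AVC, at Q = 6, giving min AVC = 43 - 12·6 + 6^2 = £7.
Since P = £1 < min AVC = £7, price fails to cover variable cost at any output.
Shutting down limits the loss to fixed cost, £159.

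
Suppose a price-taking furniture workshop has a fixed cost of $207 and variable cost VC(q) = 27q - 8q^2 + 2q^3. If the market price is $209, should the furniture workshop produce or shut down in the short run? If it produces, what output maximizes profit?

Produce at q = 7

Strip out fixed cost: VC = 27q - 8q^2 + 2q^3. Then AVC = 27 - 8q + 2q^2 and MC = 27 - 16q + 6q^2.
The AVC parabola has its vertex at q = 8/4 = 2, where AVC = 27 - 8·2 + 2·2^2 = $19.
Since P = $209 ≥ min AVC = $19, price covers variable cost and the firm should produce.
Solving P = MC: -182 - 16q + 6q^2 = 0 ⇒ q = -13/3 or 7. On the upward-sloping branch, q* = 7.
Check: AVC at q = 7 is $69 ≤ P, so revenue covers variable cost.
Profit = P·q − TC = 209·7 − 690 = $773.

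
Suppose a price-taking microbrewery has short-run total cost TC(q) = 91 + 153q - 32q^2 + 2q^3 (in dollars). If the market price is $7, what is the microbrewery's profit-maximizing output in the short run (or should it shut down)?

Shut down

Variable cost is VC = 153q - 32q^2 + 2q^3, so AVC = VC/q = 153 - 32q + 2q^2 and MC = dTC/dq = 153 - 64q + 6q^2.
AVC is minimized where dAVC/dq = -32 + 4q = 0, at q = 8; min AVC = 153 - 32·8 + 2·8^2 = $25.
P = $7 lies below min AVC = $25; no output level covers variable cost.
Shutting down limits the loss to fixed cost, $91.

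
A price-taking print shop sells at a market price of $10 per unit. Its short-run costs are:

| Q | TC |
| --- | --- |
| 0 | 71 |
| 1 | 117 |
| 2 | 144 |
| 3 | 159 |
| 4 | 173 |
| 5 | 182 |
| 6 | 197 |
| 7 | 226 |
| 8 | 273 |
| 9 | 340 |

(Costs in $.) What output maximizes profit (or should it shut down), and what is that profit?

Tabulate TR − TC: Q=0: -71; Q=1: -107; Q=2: -124; Q=3: -129; Q=4: -133; Q=5: -132; Q=6: -137; Q=7: -156; Q=8: -193; Q=9: -250.
Profit is highest at Q = 0. Equivalently, the lowest AVC in the table is 126/6 ≈ $21 at Q = 6, and P = $10 falls below it — price never covers variable cost, so the firm shuts down and loses only its fixed cost.

Q = 0 (shut down); profit = -$71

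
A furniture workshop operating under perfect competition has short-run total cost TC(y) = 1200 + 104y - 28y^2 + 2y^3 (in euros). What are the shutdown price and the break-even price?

Shutdown price = min AVC. AVC = 104 - 28y + 2y^2, with vertex at y = 7 and minimum €6.
ATC = 1200/y + 104 - 28y + 2y^2. Setting dATC/dy = −1200/y^2 − 28 + 4y = 0 gives y = 10 (since 4·10^3 − 28·10^2 = 1200).
min ATC = 1200/10 + 104 − 28·10 + 2·10^2 = €144. That is the break-even price.
For €6 ≤ P < €144 the firm produces at a loss; below €6 it shuts down.

Shutdown price = €6; break-even price = €144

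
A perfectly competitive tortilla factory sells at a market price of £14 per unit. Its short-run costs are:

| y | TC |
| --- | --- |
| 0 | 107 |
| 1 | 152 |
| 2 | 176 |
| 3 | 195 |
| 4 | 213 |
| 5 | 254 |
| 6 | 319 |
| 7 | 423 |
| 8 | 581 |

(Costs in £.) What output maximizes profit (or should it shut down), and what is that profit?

Profit at each row (π = 14y − TC): y=0: -107; y=1: -138; y=2: -148; y=3: -153; y=4: -157; y=5: -184; y=6: -235; y=7: -325; y=8: -469.
Profit is highest at y = 0. Equivalently, the lowest AVC in the table is 106/4 ≈ £26.50 at y = 4, and P = £14 falls below it — price never covers variable cost, so the firm shuts down and loses only its fixed cost.

y = 0 (shut down); profit = -£107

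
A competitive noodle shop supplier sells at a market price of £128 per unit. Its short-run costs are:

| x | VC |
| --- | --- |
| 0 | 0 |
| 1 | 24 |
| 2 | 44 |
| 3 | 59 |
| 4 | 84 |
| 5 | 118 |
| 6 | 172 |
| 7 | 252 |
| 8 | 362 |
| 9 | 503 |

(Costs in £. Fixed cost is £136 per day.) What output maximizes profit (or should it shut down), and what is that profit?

Tabulate TR − TC: x=0: -136; x=1: -32; x=2: 76; x=3: 189; x=4: 292; x=5: 386; x=6: 460; x=7: 508; x=8: 526; x=9: 513.
Profit is maximized at x = 8. AVC there is 362/8 = £45.25 ≤ P, so producing beats shutting down (which would give -£136).

x = 8; profit = £526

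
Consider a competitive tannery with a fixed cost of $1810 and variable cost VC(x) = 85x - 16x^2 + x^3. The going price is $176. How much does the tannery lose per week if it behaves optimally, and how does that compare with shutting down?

Profit = -$120 at x = 13

AVC = 85 - 16x + x^2 has its minimum $21 at x = 8; price $176 clears that bar, so the firm operates.
MC = 85 - 32x + 3x^2. Setting P = MC and taking the root on the rising branch gives x* = 13.
TR = 176·13 = 2288. TC = 1810 + 598 = 2408. Profit = 2288 − 2408 = -$120.
That loss of $120 beats the $1810 the firm would lose by shutting down; producing recovers $1690 of fixed cost.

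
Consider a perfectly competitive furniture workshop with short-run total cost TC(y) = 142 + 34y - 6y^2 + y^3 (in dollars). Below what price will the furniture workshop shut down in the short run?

The firm shuts down when price falls below the minimum of average variable cost. AVC = VC/y = 34 - 6y + y^2.
dAVC/dy = -6 + 2y = 0 gives y = 3. min AVC = 34 - 6·3 + 3^2 = 25.
The firm shuts down for any P below $25.

$25 per unit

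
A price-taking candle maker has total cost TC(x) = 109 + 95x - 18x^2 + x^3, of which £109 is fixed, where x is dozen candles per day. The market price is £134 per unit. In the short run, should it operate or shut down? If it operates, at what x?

Produce at x = 13

Strip out fixed cost: VC = 95x - 18x^2 + x^3. Then AVC = 95 - 18x + x^2 and MC = 95 - 36x + 3x^2.
AVC hits its minimum where MC = AVC, at x = 9, giving min AVC = 95 - 18·9 + 9^2 = £14.
Since P = £134 ≥ min AVC = £14, price covers variable cost and the firm should produce.
P = MC gives -39 - 36x + 3x^2 = 0, with roots -1 and 13. Take the larger (rising MC): x* = 13.
Check: AVC at x = 13 is £30 ≤ P, so revenue covers variable cost.
Profit = P·x − TC = 134·13 − 499 = £1243.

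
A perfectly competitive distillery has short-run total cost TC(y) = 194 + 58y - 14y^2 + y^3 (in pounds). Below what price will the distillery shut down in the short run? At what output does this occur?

The firm shuts down when price falls below the minimum of average variable cost. AVC = VC/y = 58 - 14y + y^2.
At the minimum of AVC, MC = AVC. MC = 58 - 28y + 3y^2; setting MC = AVC gives 2y^2 - 14y = 0, so y = 7. min AVC = 9.
The firm shuts down for any P below £9.

£9 per unit, at y = 7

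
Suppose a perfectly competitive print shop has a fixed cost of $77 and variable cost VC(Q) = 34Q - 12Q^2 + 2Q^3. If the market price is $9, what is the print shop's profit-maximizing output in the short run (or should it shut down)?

From TC, MC = TC'(Q) = 34 - 24Q + 6Q^2 and AVC = VC/Q = 34 - 12Q + 2Q^2.
The AVC parabola has its vertex at Q = 12/4 = 3, where AVC = 34 - 12·3 + 2·3^2 = $16.
Since P = $9 < min AVC = $16, price fails to cover variable cost at any output.
Best response: produce nothing and absorb the $77 fixed cost.

Shut down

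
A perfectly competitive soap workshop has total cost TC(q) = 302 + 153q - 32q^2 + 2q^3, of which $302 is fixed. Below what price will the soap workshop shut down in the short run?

Short-run supply begins at min AVC. From VC = 153q - 32q^2 + 2q^3, AVC = 153 - 32q + 2q^2.
At the minimum of AVC, MC = AVC. MC = 153 - 64q + 6q^2; setting MC = AVC gives 4q^2 - 32q = 0, so q = 8. min AVC = 25.
The firm shuts down for any P below $25.

$25 per unit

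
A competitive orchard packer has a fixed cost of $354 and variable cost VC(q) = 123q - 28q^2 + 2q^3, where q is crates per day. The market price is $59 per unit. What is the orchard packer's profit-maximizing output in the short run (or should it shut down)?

Produce at q = 8

Strip out fixed cost: VC = 123q - 28q^2 + 2q^3. Then AVC = 123 - 28q + 2q^2 and MC = 123 - 56q + 6q^2.
AVC hits its minimum where MC = AVC, at q = 7, giving min AVC = 123 - 28·7 + 2·7^2 = $25.
Because $59 ≥ $25, revenue can cover variable cost; the firm operates.
Set P = MC: 59 = 123 - 56q + 6q^2 → 64 - 56q + 6q^2 = 0. The roots are q = 4/3 and q = 8; the profit-maximizing output is on the rising part of MC, so q* = 8.
Check: AVC at q = 8 is $27 ≤ P, so revenue covers variable cost.
Profit = P·q − TC = 59·8 − 570 = -$98, a loss, but smaller than the $354 fixed cost the firm would lose by shutting down.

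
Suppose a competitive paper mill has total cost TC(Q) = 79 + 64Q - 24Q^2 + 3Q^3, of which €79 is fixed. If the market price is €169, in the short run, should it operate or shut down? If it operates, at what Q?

From TC, MC = TC'(Q) = 64 - 48Q + 9Q^2 and AVC = VC/Q = 64 - 24Q + 3Q^2.
AVC hits its minimum where MC = AVC, at Q = 4, giving min AVC = 64 - 24·4 + 3·4^2 = €16.
Since P = €169 ≥ min AVC = €16, price covers variable cost and the firm should produce.
Solving P = MC: -105 - 48Q + 9Q^2 = 0 ⇒ Q = -5/3 or 7. On the upward-sloping branch, Q* = 7.
Check: AVC at Q = 7 is €43 ≤ P, so revenue covers variable cost.
Profit = P·Q − TC = 169·7 − 380 = €803.

Produce at Q = 7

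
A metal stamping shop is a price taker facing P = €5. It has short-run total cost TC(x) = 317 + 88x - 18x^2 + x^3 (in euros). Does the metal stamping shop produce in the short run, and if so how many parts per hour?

Variable cost is VC = 88x - 18x^2 + x^3, so AVC = VC/x = 88 - 18x + x^2 and MC = dTC/dx = 88 - 36x + 3x^2.
AVC hits its minimum where MC = AVC, at x = 9, giving min AVC = 88 - 18·9 + 9^2 = €7.
P = €5 lies below min AVC = €7; no output level covers variable cost.
Shutting down limits the loss to fixed cost, €317.

Shut down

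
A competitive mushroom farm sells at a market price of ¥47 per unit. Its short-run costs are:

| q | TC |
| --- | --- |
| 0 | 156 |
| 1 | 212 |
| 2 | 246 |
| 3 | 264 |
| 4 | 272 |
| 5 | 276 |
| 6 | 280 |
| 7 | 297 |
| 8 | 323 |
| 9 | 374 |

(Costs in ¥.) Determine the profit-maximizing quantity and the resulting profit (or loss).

q = 8; profit = ¥53

Compute π = P·q − TC at each output: q=0: -156; q=1: -165; q=2: -152; q=3: -123; q=4: -84; q=5: -41; q=6: 2; q=7: 32; q=8: 53; q=9: 49.
Profit is maximized at q = 8. AVC there is 167/8 = ¥20.88 ≤ P, so producing beats shutting down (which would give -¥156).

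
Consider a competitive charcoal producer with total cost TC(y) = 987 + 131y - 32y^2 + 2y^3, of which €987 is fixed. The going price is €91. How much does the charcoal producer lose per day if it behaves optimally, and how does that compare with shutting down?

Profit = -€187 at y = 10

AVC = 131 - 32y + 2y^2 has its minimum €3 at y = 8; price €91 clears that bar, so the firm operates.
With MC = 131 - 64y + 6y^2, P = MC on the upward-sloping part at y* = 10.
TR = 91·10 = 910. TC = 987 + 110 = 1097. Profit = 910 − 1097 = -€187.
Shutting down would mean losing the fixed cost of €987, so operating at a loss of €187 is better by €800.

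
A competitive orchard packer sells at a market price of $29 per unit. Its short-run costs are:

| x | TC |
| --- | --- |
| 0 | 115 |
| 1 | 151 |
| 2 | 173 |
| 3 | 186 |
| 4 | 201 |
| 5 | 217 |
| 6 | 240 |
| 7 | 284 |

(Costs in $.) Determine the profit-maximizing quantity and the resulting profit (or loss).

Tabulate TR − TC: x=0: -115; x=1: -122; x=2: -115; x=3: -99; x=4: -85; x=5: -72; x=6: -66; x=7: -81.
Profit is maximized at x = 6. AVC there is 125/6 = $20.83 ≤ P, so producing beats shutting down (which would give -$115).

x = 6; profit = -$66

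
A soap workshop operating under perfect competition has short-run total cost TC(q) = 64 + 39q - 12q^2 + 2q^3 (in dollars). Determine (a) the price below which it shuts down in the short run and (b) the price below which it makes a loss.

Shutdown price = $21; break-even price = $39

Shutdown price = min AVC. AVC = 39 - 12q + 2q^2, with vertex at q = 3 and minimum $21.
ATC = 64/q + 39 - 12q + 2q^2. Setting dATC/dq = −64/q^2 − 12 + 4q = 0 gives q = 4 (since 4·4^3 − 12·4^2 = 64).
min ATC = 64/4 + 39 − 12·4 + 2·4^2 = $39. That is the break-even price.
Between these two prices the firm operates at a loss; above $39 it earns a profit.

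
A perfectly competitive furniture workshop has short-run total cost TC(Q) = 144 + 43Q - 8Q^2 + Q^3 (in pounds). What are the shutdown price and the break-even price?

Shutdown price = £27; break-even price = £55

AVC = 43 - 8Q + Q^2; minimized at Q = 4, giving min AVC = £27. That is the shutdown price.
ATC = 144/Q + 43 - 8Q + Q^2. Setting dATC/dQ = −144/Q^2 − 8 + 2Q = 0 gives Q = 6 (since 2·6^3 − 8·6^2 = 144).
min ATC = 144/6 + 43 − 8·6 + 6^2 = £55. That is the break-even price.
Between these two prices the firm operates at a loss; above £55 it earns a profit.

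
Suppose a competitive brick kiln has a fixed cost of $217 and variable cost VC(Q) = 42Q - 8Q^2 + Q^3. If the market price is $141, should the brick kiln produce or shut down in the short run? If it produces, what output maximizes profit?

Variable cost is VC = 42Q - 8Q^2 + Q^3, so AVC = VC/Q = 42 - 8Q + Q^2 and MC = dTC/dQ = 42 - 16Q + 3Q^2.
AVC is minimized where dAVC/dQ = -8 + 2Q = 0, at Q = 4; min AVC = 42 - 8·4 + 4^2 = $26.
Because $141 ≥ $26, revenue can cover variable cost; the firm operates.
P = MC gives -99 - 16Q + 3Q^2 = 0, with roots -11/3 and 9. Take the larger (rising MC): Q* = 9.
Check: AVC at Q = 9 is $51 ≤ P, so revenue covers variable cost.
Profit = P·Q − TC = 141·9 − 676 = $593.

Produce at Q = 9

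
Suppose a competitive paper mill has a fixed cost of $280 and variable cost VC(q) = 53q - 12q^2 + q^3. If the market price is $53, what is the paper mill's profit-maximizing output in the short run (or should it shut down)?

Produce at q = 8

Strip out fixed cost: VC = 53q - 12q^2 + q^3. Then AVC = 53 - 12q + q^2 and MC = 53 - 24q + 3q^2.
AVC hits its minimum where MC = AVC, at q = 6, giving min AVC = 53 - 12·6 + 6^2 = $17.
P = $53 exceeds min AVC = $17, so the firm stays open.
Solving P = MC: -24q + 3q^2 = 0 ⇒ q = 0 or 8. On the upward-sloping branch, q* = 8.
Check: AVC at q = 8 is $21 ≤ P, so revenue covers variable cost.
Profit = P·q − TC = 53·8 − 448 = -$24, a loss, but smaller than the $280 fixed cost the firm would lose by shutting down.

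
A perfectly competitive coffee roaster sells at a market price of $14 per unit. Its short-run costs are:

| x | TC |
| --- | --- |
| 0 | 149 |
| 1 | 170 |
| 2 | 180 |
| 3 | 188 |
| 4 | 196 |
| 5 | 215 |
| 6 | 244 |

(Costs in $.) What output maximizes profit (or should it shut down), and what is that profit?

Tabulate TR − TC: x=0: -149; x=1: -156; x=2: -152; x=3: -146; x=4: -140; x=5: -145; x=6: -160.
Profit is maximized at x = 4. AVC there is 47/4 = $11.75 ≤ P, so producing beats shutting down (which would give -$149).

x = 4; profit = -$140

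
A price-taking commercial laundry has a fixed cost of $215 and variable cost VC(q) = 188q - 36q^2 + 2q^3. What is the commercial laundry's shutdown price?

Short-run supply begins at min AVC. From VC = 188q - 36q^2 + 2q^3, AVC = 188 - 36q + 2q^2.
dAVC/dq = -36 + 4q = 0 gives q = 9. min AVC = 188 - 36·9 + 2·9^2 = 26.
So the shutdown price is $26.

$26 per unit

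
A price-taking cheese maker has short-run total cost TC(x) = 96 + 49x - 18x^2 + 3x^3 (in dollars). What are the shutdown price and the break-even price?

AVC = 49 - 18x + 3x^2; minimized at x = 3, giving min AVC = $22. That is the shutdown price.
ATC = 96/x + 49 - 18x + 3x^2. Setting dATC/dx = −96/x^2 − 18 + 6x = 0 gives x = 4 (since 6·4^3 − 18·4^2 = 96).
min ATC = 96/4 + 49 − 18·4 + 3·4^2 = $49. That is the break-even price.
Between these two prices the firm operates at a loss; above $49 it earns a profit.

Shutdown price = $22; break-even price = $49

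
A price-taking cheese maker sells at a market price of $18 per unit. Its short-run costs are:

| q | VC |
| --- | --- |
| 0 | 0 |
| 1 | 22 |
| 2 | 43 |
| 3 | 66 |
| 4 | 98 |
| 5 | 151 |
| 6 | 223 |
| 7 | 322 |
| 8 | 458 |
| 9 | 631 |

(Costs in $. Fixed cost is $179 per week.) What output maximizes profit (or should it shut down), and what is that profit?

q = 0 (shut down); profit = -$179

Tabulate TR − TC: q=0: -179; q=1: -183; q=2: -186; q=3: -191; q=4: -205; q=5: -240; q=6: -294; q=7: -375; q=8: -493; q=9: -648.
Profit is highest at q = 0. Equivalently, the lowest AVC in the table is 43/2 ≈ $21.50 at q = 2, and P = $18 falls below it — price never covers variable cost, so the firm shuts down and loses only its fixed cost.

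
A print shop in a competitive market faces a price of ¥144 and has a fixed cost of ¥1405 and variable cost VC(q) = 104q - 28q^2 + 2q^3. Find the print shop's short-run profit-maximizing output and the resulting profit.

AVC = 104 - 28q + 2q^2 has its minimum ¥6 at q = 7; price ¥144 clears that bar, so the firm operates.
MC = 104 - 56q + 6q^2. Setting P = MC and taking the root on the rising branch gives q* = 10.
TR = 144·10 = 1440. TC = 1405 + 240 = 1645. Profit = 1440 − 1645 = -¥205.
That loss of ¥205 beats the ¥1405 the firm would lose by shutting down; producing recovers ¥1200 of fixed cost.

Profit = -¥205 at q = 10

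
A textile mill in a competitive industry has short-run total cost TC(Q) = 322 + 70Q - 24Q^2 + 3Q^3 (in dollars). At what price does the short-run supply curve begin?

The shutdown price is the minimum of AVC. VC = 70Q - 24Q^2 + 3Q^3, so AVC = 70 - 24Q + 3Q^2.
dAVC/dQ = -24 + 6Q = 0 gives Q = 4. min AVC = 70 - 24·4 + 3·4^2 = 22.
For P < $22 the firm produces nothing.

$22 per unit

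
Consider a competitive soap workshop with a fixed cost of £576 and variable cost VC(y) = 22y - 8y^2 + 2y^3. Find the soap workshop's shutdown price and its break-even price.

Shutdown price = min AVC. AVC = 22 - 8y + 2y^2, with vertex at y = 2 and minimum £14.
ATC = 576/y + 22 - 8y + 2y^2. Setting dATC/dy = −576/y^2 − 8 + 4y = 0 gives y = 6 (since 4·6^3 − 8·6^2 = 576).
min ATC = 576/6 + 22 − 8·6 + 2·6^2 = £142. That is the break-even price.
Between these two prices the firm operates at a loss; above £142 it earns a profit.

Shutdown price = £14; break-even price = £142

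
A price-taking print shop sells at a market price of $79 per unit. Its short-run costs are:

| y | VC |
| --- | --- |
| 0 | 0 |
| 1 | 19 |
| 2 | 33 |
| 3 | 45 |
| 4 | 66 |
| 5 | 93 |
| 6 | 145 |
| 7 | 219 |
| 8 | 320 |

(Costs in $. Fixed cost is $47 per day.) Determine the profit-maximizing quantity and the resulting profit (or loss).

y = 7; profit = $287

Tabulate TR − TC: y=0: -47; y=1: 13; y=2: 78; y=3: 145; y=4: 203; y=5: 255; y=6: 282; y=7: 287; y=8: 265.
Profit is maximized at y = 7. AVC there is 219/7 = $31.29 ≤ P, so producing beats shutting down (which would give -$47).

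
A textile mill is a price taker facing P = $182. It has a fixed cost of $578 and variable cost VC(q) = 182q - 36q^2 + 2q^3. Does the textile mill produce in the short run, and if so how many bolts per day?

Strip out fixed cost: VC = 182q - 36q^2 + 2q^3. Then AVC = 182 - 36q + 2q^2 and MC = 182 - 72q + 6q^2.
AVC is minimized where dAVC/dq = -36 + 4q = 0, at q = 9; min AVC = 182 - 36·9 + 2·9^2 = $20.
P = $182 exceeds min AVC = $20, so the firm stays open.
P = MC gives -72q + 6q^2 = 0, with roots 0 and 12. Take the larger (rising MC): q* = 12.
Check: AVC at q = 12 is $38 ≤ P, so revenue covers variable cost.
Profit = P·q − TC = 182·12 − 1034 = $1150.

Produce at q = 12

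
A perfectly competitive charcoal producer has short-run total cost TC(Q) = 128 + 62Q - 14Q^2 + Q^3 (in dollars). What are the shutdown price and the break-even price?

Shutdown price = min AVC. AVC = 62 - 14Q + Q^2, with vertex at Q = 7 and minimum $13.
ATC = 128/Q + 62 - 14Q + Q^2. Setting dATC/dQ = −128/Q^2 − 14 + 2Q = 0 gives Q = 8 (since 2·8^3 − 14·8^2 = 128).
min ATC = 128/8 + 62 − 14·8 + 8^2 = $30. That is the break-even price.
Between these two prices the firm operates at a loss; above $30 it earns a profit.

Shutdown price = $13; break-even price = $30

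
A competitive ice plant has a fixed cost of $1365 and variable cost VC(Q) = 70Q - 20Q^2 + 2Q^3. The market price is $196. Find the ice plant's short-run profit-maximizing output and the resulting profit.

AVC = 70 - 20Q + 2Q^2; min AVC = $20 at Q = 5. Since P = $196 ≥ min AVC, the firm produces.
MC = 70 - 40Q + 6Q^2. Setting P = MC and taking the root on the rising branch gives Q* = 9.
TR = 196·9 = 1764. TC = 1365 + 468 = 1833. Profit = 1764 − 1833 = -$69.
Shutting down would mean losing the fixed cost of $1365, so operating at a loss of $69 is better by $1296.

Profit = -$69 at Q = 9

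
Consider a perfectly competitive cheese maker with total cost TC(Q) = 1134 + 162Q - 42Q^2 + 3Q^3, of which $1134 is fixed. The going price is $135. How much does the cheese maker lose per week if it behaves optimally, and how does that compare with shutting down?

AVC = 162 - 42Q + 3Q^2; min AVC = $15 at Q = 7. Since P = $135 ≥ min AVC, the firm produces.
MC = 162 - 84Q + 9Q^2. Setting P = MC and taking the root on the rising branch gives Q* = 9.
TR = 135·9 = 1215. TC = 1134 + 243 = 1377. Profit = 1215 − 1377 = -$162.
Shutting down would mean losing the fixed cost of $1134, so operating at a loss of $162 is better by $972.

Profit = -$162 at Q = 9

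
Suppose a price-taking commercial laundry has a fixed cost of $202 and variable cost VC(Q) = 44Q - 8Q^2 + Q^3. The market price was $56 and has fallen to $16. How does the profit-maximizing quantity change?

MC = 44 - 16Q + 3Q^2; the shutdown threshold is min AVC = $28 (at Q = 4).
With P = $56 above the shutdown price, P = MC gives Q = 6.
At P = $16 < min AVC = $28, price no longer covers variable cost at any output, so the firm shuts down: Q = 0.

Output falls from 6 to 0 (the firm shuts down)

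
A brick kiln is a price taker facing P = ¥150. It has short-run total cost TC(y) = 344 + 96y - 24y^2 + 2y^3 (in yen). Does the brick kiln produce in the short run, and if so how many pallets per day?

Produce at y = 9

Variable cost is VC = 96y - 24y^2 + 2y^3, so AVC = VC/y = 96 - 24y + 2y^2 and MC = dTC/dy = 96 - 48y + 6y^2.
AVC hits its minimum where MC = AVC, at y = 6, giving min AVC = 96 - 24·6 + 2·6^2 = ¥24.
Since P = ¥150 ≥ min AVC = ¥24, price covers variable cost and the firm should produce.
Solving P = MC: -54 - 48y + 6y^2 = 0 ⇒ y = -1 or 9. On the upward-sloping branch, y* = 9.
Check: AVC at y = 9 is ¥42 ≤ P, so revenue covers variable cost.
Profit = P·y − TC = 150·9 − 722 = ¥628.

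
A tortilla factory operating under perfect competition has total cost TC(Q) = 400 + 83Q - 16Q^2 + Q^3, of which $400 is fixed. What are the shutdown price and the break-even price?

Shutdown price = min AVC. AVC = 83 - 16Q + Q^2, with vertex at Q = 8 and minimum $19.
ATC = 400/Q + 83 - 16Q + Q^2. Setting dATC/dQ = −400/Q^2 − 16 + 2Q = 0 gives Q = 10 (since 2·10^3 − 16·10^2 = 400).
min ATC = 400/10 + 83 − 16·10 + 10^2 = $63. That is the break-even price.
For $19 ≤ P < $63 the firm produces at a loss; below $19 it shuts down.

Shutdown price = $19; break-even price = $63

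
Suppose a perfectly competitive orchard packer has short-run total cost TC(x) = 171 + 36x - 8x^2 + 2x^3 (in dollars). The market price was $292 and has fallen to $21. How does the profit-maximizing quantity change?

MC = 36 - 16x + 6x^2; the shutdown threshold is min AVC = $28 (at x = 2).
At P = $292 ≥ min AVC, set P = MC on the rising branch: x = 8.
At P = $21 < min AVC = $28, price no longer covers variable cost at any output, so the firm shuts down: x = 0.

Output falls from 8 to 0 (the firm shuts down)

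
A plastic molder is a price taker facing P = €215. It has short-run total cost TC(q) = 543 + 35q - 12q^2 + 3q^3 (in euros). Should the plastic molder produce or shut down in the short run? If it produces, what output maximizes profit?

Produce at q = 6

Variable cost is VC = 35q - 12q^2 + 3q^3, so AVC = VC/q = 35 - 12q + 3q^2 and MC = dTC/dq = 35 - 24q + 9q^2.
AVC hits its minimum where MC = AVC, at q = 2, giving min AVC = 35 - 12·2 + 3·2^2 = €23.
P = €215 exceeds min AVC = €23, so the firm stays open.
Set P = MC: 215 = 35 - 24q + 9q^2 → -180 - 24q + 9q^2 = 0. The roots are q = -10/3 and q = 6; the profit-maximizing output is on the rising part of MC, so q* = 6.
Check: AVC at q = 6 is €71 ≤ P, so revenue covers variable cost.
Profit = P·q − TC = 215·6 − 969 = €321.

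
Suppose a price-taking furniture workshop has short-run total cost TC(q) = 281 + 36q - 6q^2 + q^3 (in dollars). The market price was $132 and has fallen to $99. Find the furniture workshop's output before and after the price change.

MC = 36 - 12q + 3q^2; the shutdown threshold is min AVC = $27 (at q = 3).
At P = $132 ≥ min AVC, set P = MC on the rising branch: q = 8.
At P = $99 ≥ min AVC, set P = MC: q = 7. The firm stays open but cuts output.

Output falls from 8 to 7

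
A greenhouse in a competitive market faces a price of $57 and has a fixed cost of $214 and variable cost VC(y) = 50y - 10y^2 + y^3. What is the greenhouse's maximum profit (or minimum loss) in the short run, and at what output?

Profit = -$18 at y = 7

AVC = 50 - 10y + y^2 has its minimum $25 at y = 5; price $57 clears that bar, so the firm operates.
MC = 50 - 20y + 3y^2. Setting P = MC and taking the root on the rising branch gives y* = 7.
TR = 57·7 = 399. TC = 214 + 203 = 417. Profit = 399 − 417 = -$18.
Shutting down would mean losing the fixed cost of $214, so operating at a loss of $18 is better by $196.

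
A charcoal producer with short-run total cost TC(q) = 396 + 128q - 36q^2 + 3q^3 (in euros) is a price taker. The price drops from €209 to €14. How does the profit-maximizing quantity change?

AVC = 128 - 36q + 3q^2, minimized at q = 6 where min AVC = €20. MC = 128 - 72q + 9q^2.
At P = €209 ≥ min AVC, set P = MC on the rising branch: q = 9.
At P = €14 < min AVC = €20, price no longer covers variable cost at any output, so the firm shuts down: q = 0.

Output falls from 9 to 0 (the firm shuts down)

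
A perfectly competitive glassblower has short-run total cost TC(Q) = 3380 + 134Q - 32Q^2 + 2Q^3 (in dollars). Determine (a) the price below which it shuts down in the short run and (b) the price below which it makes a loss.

Shutdown price = $6; break-even price = $316

AVC = 134 - 32Q + 2Q^2; minimized at Q = 8, giving min AVC = $6. That is the shutdown price.
ATC = 3380/Q + 134 - 32Q + 2Q^2. Setting dATC/dQ = −3380/Q^2 − 32 + 4Q = 0 gives Q = 13 (since 4·13^3 − 32·13^2 = 3380).
min ATC = 3380/13 + 134 − 32·13 + 2·13^2 = $316. That is the break-even price.
Between these two prices the firm operates at a loss; above $316 it earns a profit.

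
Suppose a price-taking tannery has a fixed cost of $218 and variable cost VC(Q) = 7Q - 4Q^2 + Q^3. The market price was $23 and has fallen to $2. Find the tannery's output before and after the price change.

Output falls from 4 to 0 (the firm shuts down)

AVC = 7 - 4Q + Q^2, minimized at Q = 2 where min AVC = $3. MC = 7 - 8Q + 3Q^2.
At P = $23 ≥ min AVC, set P = MC on the rising branch: Q = 4.
At P = $2 < min AVC = $3, price no longer covers variable cost at any output, so the firm shuts down: Q = 0.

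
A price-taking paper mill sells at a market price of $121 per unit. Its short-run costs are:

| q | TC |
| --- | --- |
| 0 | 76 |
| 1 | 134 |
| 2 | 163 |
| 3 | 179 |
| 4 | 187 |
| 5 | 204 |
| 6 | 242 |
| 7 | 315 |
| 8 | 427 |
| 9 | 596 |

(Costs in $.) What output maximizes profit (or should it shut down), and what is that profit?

Profit at each row (π = 121q − TC): q=0: -76; q=1: -13; q=2: 79; q=3: 184; q=4: 297; q=5: 401; q=6: 484; q=7: 532; q=8: 541; q=9: 493.
Profit is maximized at q = 8. AVC there is 351/8 = $43.88 ≤ P, so producing beats shutting down (which would give -$76).

q = 8; profit = $541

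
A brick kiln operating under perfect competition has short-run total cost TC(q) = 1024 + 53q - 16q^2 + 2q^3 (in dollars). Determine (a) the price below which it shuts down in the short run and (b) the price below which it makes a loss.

Shutdown price = $21; break-even price = $181

Shutdown price = min AVC. AVC = 53 - 16q + 2q^2, with vertex at q = 4 and minimum $21.
ATC = 1024/q + 53 - 16q + 2q^2. Setting dATC/dq = −1024/q^2 − 16 + 4q = 0 gives q = 8 (since 4·8^3 − 16·8^2 = 1024).
min ATC = 1024/8 + 53 − 16·8 + 2·8^2 = $181. That is the break-even price.
For $21 ≤ P < $181 the firm produces at a loss; below $21 it shuts down.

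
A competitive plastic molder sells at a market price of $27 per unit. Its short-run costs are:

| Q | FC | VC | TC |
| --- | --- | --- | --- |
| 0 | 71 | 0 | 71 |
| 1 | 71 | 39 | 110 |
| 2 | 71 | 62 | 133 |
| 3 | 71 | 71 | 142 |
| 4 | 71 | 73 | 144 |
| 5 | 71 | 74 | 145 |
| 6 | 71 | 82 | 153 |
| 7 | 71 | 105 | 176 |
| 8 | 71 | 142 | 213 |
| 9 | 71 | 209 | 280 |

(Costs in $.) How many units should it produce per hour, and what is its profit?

Q = 7; profit = $13

Profit at each row (π = 27Q − TC): Q=0: -71; Q=1: -83; Q=2: -79; Q=3: -61; Q=4: -36; Q=5: -10; Q=6: 9; Q=7: 13; Q=8: 3; Q=9: -37.
Profit is maximized at Q = 7. AVC there is 105/7 = $15 ≤ P, so producing beats shutting down (which would give -$71).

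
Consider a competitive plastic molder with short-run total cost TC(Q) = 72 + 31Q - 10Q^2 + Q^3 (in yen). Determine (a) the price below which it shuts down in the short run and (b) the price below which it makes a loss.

Shutdown price = min AVC. AVC = 31 - 10Q + Q^2, with vertex at Q = 5 and minimum ¥6.
ATC = 72/Q + 31 - 10Q + Q^2. Setting dATC/dQ = −72/Q^2 − 10 + 2Q = 0 gives Q = 6 (since 2·6^3 − 10·6^2 = 72).
min ATC = 72/6 + 31 − 10·6 + 6^2 = ¥19. That is the break-even price.
Between these two prices the firm operates at a loss; above ¥19 it earns a profit.

Shutdown price = ¥6; break-even price = ¥19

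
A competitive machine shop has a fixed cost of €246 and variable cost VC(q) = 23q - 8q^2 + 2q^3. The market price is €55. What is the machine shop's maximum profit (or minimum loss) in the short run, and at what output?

AVC = 23 - 8q + 2q^2 has its minimum €15 at q = 2; price €55 clears that bar, so the firm operates.
MC = 23 - 16q + 6q^2. Setting P = MC and taking the root on the rising branch gives q* = 4.
TR = 55·4 = 220. TC = 246 + 92 = 338. Profit = 220 − 338 = -€118.
That loss of €118 beats the €246 the firm would lose by shutting down; producing recovers €128 of fixed cost.

Profit = -€118 at q = 4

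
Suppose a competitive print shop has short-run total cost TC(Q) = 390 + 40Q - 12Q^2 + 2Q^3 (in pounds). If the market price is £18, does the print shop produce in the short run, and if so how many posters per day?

Variable cost is VC = 40Q - 12Q^2 + 2Q^3, so AVC = VC/Q = 40 - 12Q + 2Q^2 and MC = dTC/dQ = 40 - 24Q + 6Q^2.
AVC is minimized where dAVC/dQ = -12 + 4Q = 0, at Q = 3; min AVC = 40 - 12·3 + 2·3^2 = £22.
P = £18 lies below min AVC = £22; no output level covers variable cost.
Shutting down limits the loss to fixed cost, £390.

Shut down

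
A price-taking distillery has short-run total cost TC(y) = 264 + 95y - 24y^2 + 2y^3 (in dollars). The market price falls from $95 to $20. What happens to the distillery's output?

AVC = 95 - 24y + 2y^2, minimized at y = 6 where min AVC = $23. MC = 95 - 48y + 6y^2.
At P = $95 ≥ min AVC, set P = MC on the rising branch: y = 8.
At P = $20 < min AVC = $23, price no longer covers variable cost at any output, so the firm shuts down: y = 0.

Output falls from 8 to 0 (the firm shuts down)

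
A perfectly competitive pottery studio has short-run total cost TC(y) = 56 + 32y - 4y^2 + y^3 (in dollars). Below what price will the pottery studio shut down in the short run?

$28 per unit

The firm shuts down when price falls below the minimum of average variable cost. AVC = VC/y = 32 - 4y + y^2.
At the minimum of AVC, MC = AVC. MC = 32 - 8y + 3y^2; setting MC = AVC gives 2y^2 - 4y = 0, so y = 2. min AVC = 28.
For P < $28 the firm produces nothing.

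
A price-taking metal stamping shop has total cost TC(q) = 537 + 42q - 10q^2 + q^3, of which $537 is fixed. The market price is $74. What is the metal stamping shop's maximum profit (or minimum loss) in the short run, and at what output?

Profit = -$153 at q = 8

AVC = 42 - 10q + q^2 has its minimum $17 at q = 5; price $74 clears that bar, so the firm operates.
MC = 42 - 20q + 3q^2. Setting P = MC and taking the root on the rising branch gives q* = 8.
TR = 74·8 = 592. TC = 537 + 208 = 745. Profit = 592 − 745 = -$153.
Shutting down would mean losing the fixed cost of $537, so operating at a loss of $153 is better by $384.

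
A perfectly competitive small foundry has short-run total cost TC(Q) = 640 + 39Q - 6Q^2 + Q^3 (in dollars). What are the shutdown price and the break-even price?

Shutdown price = $30; break-even price = $135

AVC = 39 - 6Q + Q^2; minimized at Q = 3, giving min AVC = $30. That is the shutdown price.
ATC = 640/Q + 39 - 6Q + Q^2. Setting dATC/dQ = −640/Q^2 − 6 + 2Q = 0 gives Q = 8 (since 2·8^3 − 6·8^2 = 640).
min ATC = 640/8 + 39 − 6·8 + 8^2 = $135. That is the break-even price.
Between these two prices the firm operates at a loss; above $135 it earns a profit.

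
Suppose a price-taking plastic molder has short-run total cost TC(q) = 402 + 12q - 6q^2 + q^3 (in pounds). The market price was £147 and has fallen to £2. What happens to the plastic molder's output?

Output falls from 9 to 0 (the firm shuts down)

MC = 12 - 12q + 3q^2; the shutdown threshold is min AVC = £3 (at q = 3).
At P = £147 ≥ min AVC, set P = MC on the rising branch: q = 9.
At P = £2 < min AVC = £3, price no longer covers variable cost at any output, so the firm shuts down: q = 0.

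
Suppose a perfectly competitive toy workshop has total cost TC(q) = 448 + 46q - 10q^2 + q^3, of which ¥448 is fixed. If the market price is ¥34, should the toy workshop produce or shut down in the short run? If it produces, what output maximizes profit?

Strip out fixed cost: VC = 46q - 10q^2 + q^3. Then AVC = 46 - 10q + q^2 and MC = 46 - 20q + 3q^2.
AVC is minimized where dAVC/dq = -10 + 2q = 0, at q = 5; min AVC = 46 - 10·5 + 5^2 = ¥21.
Because ¥34 ≥ ¥21, revenue can cover variable cost; the firm operates.
Set P = MC: 34 = 46 - 20q + 3q^2 → 12 - 20q + 3q^2 = 0. The roots are q = 2/3 and q = 6; the profit-maximizing output is on the rising part of MC, so q* = 6.
Check: AVC at q = 6 is ¥22 ≤ P, so revenue covers variable cost.
Profit = P·q − TC = 34·6 − 580 = -¥376, a loss, but smaller than the ¥448 fixed cost the firm would lose by shutting down.

Produce at q = 6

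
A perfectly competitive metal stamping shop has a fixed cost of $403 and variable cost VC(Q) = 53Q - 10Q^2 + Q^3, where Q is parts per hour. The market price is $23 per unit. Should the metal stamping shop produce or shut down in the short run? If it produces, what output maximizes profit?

Variable cost is VC = 53Q - 10Q^2 + Q^3, so AVC = VC/Q = 53 - 10Q + Q^2 and MC = dTC/dQ = 53 - 20Q + 3Q^2.
The AVC parabola has its vertex at Q = 10/2 = 5, where AVC = 53 - 10·5 + 5^2 = $28.
Since P = $23 < min AVC = $28, price fails to cover variable cost at any output.
Best response: produce nothing and absorb the $403 fixed cost.

Shut down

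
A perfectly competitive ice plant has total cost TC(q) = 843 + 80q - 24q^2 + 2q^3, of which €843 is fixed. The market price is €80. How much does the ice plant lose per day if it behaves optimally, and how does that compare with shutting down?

AVC = 80 - 24q + 2q^2; min AVC = €8 at q = 6. Since P = €80 ≥ min AVC, the firm produces.
With MC = 80 - 48q + 6q^2, P = MC on the upward-sloping part at q* = 8.
TR = 80·8 = 640. TC = 843 + 128 = 971. Profit = 640 − 971 = -€331.
Shutting down would mean losing the fixed cost of €843, so operating at a loss of €331 is better by €512.

Profit = -€331 at q = 8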